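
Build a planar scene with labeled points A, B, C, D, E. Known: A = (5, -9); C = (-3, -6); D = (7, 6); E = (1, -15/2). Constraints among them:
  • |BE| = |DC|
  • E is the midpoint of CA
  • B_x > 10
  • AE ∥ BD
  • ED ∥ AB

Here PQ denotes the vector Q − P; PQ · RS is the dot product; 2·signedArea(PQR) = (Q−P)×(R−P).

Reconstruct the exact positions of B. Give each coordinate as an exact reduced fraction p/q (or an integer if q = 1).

1. B_x = 11  [AE ∥ BD ∩ ED ∥ AB]
2. B_y = 9/2  [AE ∥ BD ∩ ED ∥ AB]
   → B = (11, 9/2)

B = (11, 9/2)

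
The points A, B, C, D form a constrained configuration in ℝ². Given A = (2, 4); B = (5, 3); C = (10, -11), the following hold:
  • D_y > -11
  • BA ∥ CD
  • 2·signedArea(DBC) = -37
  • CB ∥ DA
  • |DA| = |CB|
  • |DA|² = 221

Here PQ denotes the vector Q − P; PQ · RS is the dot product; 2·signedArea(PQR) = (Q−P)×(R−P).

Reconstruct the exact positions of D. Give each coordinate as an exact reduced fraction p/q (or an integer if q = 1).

1. D_x = 7  [CB ∥ DA ∩ BA ∥ CD]
2. D_y = -10  [CB ∥ DA ∩ BA ∥ CD]
   → D = (7, -10)

D = (7, -10)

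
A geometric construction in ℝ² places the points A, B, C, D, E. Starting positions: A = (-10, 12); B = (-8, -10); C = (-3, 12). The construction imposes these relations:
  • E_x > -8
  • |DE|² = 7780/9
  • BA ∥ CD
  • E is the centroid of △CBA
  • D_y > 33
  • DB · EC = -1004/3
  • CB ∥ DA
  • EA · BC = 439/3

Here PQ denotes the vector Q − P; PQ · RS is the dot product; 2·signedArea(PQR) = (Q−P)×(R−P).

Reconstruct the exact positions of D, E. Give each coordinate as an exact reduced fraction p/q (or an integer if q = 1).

D = (-5, 34)
E = (-7, 14/3)

1. D_x = -5  [CB ∥ DA ∩ BA ∥ CD]
2. D_y = 34  [CB ∥ DA ∩ BA ∥ CD]
   → D = (-5, 34)
3. E_x = -7  [E is the centroid of △CBA]
4. E_y = 14/3  [E is the centroid of △CBA]
   → E = (-7, 14/3)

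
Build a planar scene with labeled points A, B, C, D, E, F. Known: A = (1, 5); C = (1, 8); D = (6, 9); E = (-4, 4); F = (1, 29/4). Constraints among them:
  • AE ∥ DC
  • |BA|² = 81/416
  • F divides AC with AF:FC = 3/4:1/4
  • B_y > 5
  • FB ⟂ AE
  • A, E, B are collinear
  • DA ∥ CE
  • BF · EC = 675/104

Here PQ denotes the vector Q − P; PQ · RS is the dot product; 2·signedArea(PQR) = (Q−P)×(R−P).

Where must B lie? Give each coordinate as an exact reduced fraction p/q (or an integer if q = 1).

B = (149/104, 529/104)

1. B_x = 149/104  [A, E, B are collinear ∩ FB ⟂ AE]
2. B_y = 529/104  [A, E, B are collinear ∩ FB ⟂ AE]
   → B = (149/104, 529/104)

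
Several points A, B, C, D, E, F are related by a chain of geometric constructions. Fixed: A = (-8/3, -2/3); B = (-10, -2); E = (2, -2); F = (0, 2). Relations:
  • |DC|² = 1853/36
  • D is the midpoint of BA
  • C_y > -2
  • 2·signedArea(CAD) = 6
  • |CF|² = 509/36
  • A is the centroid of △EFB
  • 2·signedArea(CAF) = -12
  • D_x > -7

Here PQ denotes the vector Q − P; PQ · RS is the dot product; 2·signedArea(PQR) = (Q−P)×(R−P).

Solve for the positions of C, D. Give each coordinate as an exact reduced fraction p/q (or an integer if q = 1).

C = (5/6, -5/3)
D = (-19/3, -4/3)

1. D_x = -19/3  [D is the midpoint of BA]
2. D_y = -4/3  [D is the midpoint of BA]
   → D = (-19/3, -4/3)
3. C_x = 5/6  [2·signedArea(CAD) = 6 ∩ 2·signedArea(CAF) = -12]
4. C_y = -5/3  [2·signedArea(CAD) = 6 ∩ 2·signedArea(CAF) = -12]
   → C = (5/6, -5/3)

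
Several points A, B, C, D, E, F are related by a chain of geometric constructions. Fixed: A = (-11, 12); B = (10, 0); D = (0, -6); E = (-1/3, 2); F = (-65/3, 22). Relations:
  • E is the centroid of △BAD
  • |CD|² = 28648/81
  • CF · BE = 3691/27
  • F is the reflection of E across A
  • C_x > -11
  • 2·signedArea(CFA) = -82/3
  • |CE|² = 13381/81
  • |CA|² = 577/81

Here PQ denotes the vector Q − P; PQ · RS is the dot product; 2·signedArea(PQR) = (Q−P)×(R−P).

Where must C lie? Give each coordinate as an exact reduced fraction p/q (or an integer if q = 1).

C = (-98/9, 28/3)

1. C_x = -98/9  [2·signedArea(CFA) = -82/3 ∩ CF · BE = 3691/27]
2. C_y = 28/3  [2·signedArea(CFA) = -82/3 ∩ CF · BE = 3691/27]
   → C = (-98/9, 28/3)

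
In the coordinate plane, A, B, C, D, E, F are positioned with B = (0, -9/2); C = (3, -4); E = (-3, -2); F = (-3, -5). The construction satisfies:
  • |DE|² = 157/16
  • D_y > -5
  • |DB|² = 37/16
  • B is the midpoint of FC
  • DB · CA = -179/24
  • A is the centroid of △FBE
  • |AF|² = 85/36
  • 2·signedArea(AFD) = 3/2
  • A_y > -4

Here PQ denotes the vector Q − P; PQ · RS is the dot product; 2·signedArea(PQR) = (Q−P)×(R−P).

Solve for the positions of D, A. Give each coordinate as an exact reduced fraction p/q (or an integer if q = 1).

1. A_x = -2  [A is the centroid of △FBE]
2. A_y = -23/6  [A is the centroid of △FBE]
   → A = (-2, -23/6)
3. D_x = -3/2  [DB · CA = -179/24 ∩ 2·signedArea(AFD) = 3/2]
4. D_y = -19/4  [DB · CA = -179/24 ∩ 2·signedArea(AFD) = 3/2]
   → D = (-3/2, -19/4)

A = (-2, -23/6)
D = (-3/2, -19/4)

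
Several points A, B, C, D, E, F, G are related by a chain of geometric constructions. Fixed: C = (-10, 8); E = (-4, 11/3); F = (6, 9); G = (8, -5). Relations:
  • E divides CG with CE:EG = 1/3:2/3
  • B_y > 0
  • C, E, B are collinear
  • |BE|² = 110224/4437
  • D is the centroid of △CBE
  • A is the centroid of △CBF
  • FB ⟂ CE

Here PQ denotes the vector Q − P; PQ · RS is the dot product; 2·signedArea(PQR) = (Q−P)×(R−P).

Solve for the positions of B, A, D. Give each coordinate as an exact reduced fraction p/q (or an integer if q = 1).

1. B_x = 20/493  [C, E, B are collinear ∩ FB ⟂ CE]
2. B_y = 369/493  [C, E, B are collinear ∩ FB ⟂ CE]
   → B = (20/493, 369/493)
3. A_x = -1952/1479  [A is the centroid of △CBF]
4. A_y = 8750/1479  [A is the centroid of △CBF]
   → A = (-1952/1479, 8750/1479)
5. D_x = -2294/493  [D is the centroid of △CBE]
6. D_y = 18362/4437  [D is the centroid of △CBE]
   → D = (-2294/493, 18362/4437)

A = (-1952/1479, 8750/1479)
B = (20/493, 369/493)
D = (-2294/493, 18362/4437)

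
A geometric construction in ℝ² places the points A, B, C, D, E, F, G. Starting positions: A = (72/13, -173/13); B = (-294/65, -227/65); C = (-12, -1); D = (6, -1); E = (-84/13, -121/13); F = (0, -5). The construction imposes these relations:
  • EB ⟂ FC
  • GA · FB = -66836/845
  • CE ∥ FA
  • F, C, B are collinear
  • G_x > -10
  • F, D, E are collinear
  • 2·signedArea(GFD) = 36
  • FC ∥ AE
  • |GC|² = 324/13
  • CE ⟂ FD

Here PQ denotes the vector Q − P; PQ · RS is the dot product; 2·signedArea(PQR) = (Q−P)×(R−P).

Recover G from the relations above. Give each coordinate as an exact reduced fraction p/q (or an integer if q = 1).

1. G_x = -120/13  [2·signedArea(GFD) = 36 ∩ GA · FB = -66836/845]
2. G_y = -67/13  [2·signedArea(GFD) = 36 ∩ GA · FB = -66836/845]
   → G = (-120/13, -67/13)

G = (-120/13, -67/13)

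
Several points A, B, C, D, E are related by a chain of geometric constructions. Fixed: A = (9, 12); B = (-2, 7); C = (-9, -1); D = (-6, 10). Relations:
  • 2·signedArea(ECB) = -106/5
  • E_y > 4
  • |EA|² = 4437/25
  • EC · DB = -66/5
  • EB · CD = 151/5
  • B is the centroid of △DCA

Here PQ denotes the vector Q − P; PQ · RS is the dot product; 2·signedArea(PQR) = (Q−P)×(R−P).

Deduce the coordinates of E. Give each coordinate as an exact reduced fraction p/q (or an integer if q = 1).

E = (-9/5, 21/5)

1. E_x = -9/5  [EB · CD = 151/5 ∩ EC · DB = -66/5]
2. E_y = 21/5  [EB · CD = 151/5 ∩ EC · DB = -66/5]
   → E = (-9/5, 21/5)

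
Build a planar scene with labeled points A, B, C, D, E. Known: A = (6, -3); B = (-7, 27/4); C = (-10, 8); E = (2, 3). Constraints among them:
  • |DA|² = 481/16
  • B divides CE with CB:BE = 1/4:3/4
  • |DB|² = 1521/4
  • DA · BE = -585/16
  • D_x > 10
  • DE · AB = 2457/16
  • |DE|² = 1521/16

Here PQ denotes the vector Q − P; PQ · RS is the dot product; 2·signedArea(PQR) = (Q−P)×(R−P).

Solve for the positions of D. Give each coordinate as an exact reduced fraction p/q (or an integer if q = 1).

D = (11, -3/4)

1. D_x = 11  [DE · AB = 2457/16 ∩ DA · BE = -585/16]
2. D_y = -3/4  [DE · AB = 2457/16 ∩ DA · BE = -585/16]
   → D = (11, -3/4)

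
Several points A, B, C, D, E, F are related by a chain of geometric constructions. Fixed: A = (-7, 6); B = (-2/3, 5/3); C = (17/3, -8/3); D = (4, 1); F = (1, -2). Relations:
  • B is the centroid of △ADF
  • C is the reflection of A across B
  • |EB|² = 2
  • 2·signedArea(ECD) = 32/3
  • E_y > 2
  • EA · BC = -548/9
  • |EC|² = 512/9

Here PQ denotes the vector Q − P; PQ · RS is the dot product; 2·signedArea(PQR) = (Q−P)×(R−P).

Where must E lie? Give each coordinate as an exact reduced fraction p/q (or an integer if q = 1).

1. E_x = 1/3  [2·signedArea(ECD) = 32/3 ∩ EA · BC = -548/9]
2. E_y = 8/3  [2·signedArea(ECD) = 32/3 ∩ EA · BC = -548/9]
   → E = (1/3, 8/3)

E = (1/3, 8/3)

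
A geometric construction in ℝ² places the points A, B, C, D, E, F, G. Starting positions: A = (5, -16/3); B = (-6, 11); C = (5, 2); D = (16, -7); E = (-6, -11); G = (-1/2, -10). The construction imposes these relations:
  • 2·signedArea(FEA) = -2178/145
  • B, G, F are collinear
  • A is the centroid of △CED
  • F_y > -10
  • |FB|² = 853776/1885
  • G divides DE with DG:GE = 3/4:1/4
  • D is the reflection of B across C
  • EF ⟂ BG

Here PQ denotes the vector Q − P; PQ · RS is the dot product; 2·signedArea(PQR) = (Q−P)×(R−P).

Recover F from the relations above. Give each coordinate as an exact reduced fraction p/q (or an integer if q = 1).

1. F_x = -1146/1885  [B, G, F are collinear ∩ EF ⟂ BG]
2. F_y = -18073/1885  [B, G, F are collinear ∩ EF ⟂ BG]
   → F = (-1146/1885, -18073/1885)

F = (-1146/1885, -18073/1885)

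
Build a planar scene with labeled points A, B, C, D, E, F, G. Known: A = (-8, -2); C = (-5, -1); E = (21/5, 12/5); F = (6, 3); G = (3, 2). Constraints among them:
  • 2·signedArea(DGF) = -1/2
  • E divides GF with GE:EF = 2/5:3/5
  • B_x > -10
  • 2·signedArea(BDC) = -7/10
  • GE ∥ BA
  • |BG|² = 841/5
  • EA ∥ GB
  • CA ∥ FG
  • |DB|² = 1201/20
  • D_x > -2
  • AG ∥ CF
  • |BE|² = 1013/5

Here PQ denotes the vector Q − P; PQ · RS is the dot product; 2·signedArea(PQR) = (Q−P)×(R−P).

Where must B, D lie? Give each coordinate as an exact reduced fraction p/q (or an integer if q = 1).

B = (-46/5, -12/5)
D = (-19/10, 1/5)

1. B_x = -46/5  [GE ∥ BA ∩ EA ∥ GB]
2. B_y = -12/5  [GE ∥ BA ∩ EA ∥ GB]
   → B = (-46/5, -12/5)
3. D_x = -19/10  [line -1·x + 3·y + -5/2 = 0 ∩ |DB|² = 1201/20]
4. D_y = 1/5  [line -1·x + 3·y + -5/2 = 0 ∩ |DB|² = 1201/20]
   → D = (-19/10, 1/5)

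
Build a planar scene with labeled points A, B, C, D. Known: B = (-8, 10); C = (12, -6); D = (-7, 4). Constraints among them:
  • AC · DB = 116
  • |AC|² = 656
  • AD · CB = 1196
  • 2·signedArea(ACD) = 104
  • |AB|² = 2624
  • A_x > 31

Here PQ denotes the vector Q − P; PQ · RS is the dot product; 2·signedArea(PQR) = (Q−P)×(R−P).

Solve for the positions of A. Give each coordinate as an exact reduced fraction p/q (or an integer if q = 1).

1. A_x = 32  [2·signedArea(ACD) = 104 ∩ AC · DB = 116]
2. A_y = -22  [2·signedArea(ACD) = 104 ∩ AC · DB = 116]
   → A = (32, -22)

A = (32, -22)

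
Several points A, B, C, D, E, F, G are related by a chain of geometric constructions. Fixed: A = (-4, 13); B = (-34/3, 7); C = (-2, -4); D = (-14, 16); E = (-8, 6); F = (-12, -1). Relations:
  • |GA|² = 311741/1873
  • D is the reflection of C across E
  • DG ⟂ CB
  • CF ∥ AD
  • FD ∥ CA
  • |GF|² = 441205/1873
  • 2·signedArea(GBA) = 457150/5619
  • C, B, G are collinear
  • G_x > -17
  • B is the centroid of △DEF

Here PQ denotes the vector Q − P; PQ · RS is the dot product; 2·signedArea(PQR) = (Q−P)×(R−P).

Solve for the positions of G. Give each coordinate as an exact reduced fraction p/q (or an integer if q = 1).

1. G_x = -31634/1873  [C, B, G are collinear ∩ DG ⟂ CB]
2. G_y = 25376/1873  [C, B, G are collinear ∩ DG ⟂ CB]
   → G = (-31634/1873, 25376/1873)

G = (-31634/1873, 25376/1873)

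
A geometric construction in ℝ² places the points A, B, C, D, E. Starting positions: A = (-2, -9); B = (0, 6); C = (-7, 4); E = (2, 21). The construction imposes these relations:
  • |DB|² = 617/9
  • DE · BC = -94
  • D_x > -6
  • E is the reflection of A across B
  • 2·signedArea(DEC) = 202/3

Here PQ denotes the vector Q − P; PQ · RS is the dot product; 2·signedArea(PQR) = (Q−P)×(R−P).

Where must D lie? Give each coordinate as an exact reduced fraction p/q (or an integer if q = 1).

D = (-16/3, -1/3)

1. D_x = -16/3  [2·signedArea(DEC) = 202/3 ∩ DE · BC = -94]
2. D_y = -1/3  [2·signedArea(DEC) = 202/3 ∩ DE · BC = -94]
   → D = (-16/3, -1/3)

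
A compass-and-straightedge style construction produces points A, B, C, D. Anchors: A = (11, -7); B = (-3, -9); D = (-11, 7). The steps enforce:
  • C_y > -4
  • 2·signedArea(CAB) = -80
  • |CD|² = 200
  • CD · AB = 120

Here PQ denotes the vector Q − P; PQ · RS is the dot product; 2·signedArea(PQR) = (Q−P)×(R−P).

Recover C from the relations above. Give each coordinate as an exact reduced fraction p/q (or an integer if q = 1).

C = (-1, -3)

1. C_x = -1  [CD · AB = 120 ∩ 2·signedArea(CAB) = -80]
2. C_y = -3  [CD · AB = 120 ∩ 2·signedArea(CAB) = -80]
   → C = (-1, -3)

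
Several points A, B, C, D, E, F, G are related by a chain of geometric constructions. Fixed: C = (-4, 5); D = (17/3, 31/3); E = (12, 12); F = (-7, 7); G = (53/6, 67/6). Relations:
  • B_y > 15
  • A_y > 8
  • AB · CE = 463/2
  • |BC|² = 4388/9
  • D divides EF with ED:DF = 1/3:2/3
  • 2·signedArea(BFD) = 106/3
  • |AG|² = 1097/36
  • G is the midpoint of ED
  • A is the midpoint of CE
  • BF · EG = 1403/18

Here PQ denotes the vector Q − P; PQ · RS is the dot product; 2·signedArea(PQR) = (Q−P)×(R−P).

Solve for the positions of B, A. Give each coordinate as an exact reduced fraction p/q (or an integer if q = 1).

A = (4, 17/2)
B = (46/3, 47/3)

1. B_x = 46/3  [2·signedArea(BFD) = 106/3 ∩ BF · EG = 1403/18]
2. B_y = 47/3  [2·signedArea(BFD) = 106/3 ∩ BF · EG = 1403/18]
   → B = (46/3, 47/3)
3. A_x = 4  [A is the midpoint of CE]
4. A_y = 17/2  [A is the midpoint of CE]
   → A = (4, 17/2)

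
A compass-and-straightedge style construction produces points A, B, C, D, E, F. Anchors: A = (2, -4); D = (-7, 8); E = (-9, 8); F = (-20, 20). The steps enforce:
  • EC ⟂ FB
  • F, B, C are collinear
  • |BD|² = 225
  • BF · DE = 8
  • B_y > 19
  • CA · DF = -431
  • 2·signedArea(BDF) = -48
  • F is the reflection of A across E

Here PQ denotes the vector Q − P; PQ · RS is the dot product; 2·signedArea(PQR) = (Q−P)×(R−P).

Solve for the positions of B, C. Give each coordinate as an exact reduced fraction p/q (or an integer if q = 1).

B = (-16, 20)
C = (-9, 20)

1. B_x = -16  [2·signedArea(BDF) = -48 ∩ BF · DE = 8]
2. B_y = 20  [2·signedArea(BDF) = -48 ∩ BF · DE = 8]
   → B = (-16, 20)
3. C_x = -9  [F, B, C are collinear ∩ EC ⟂ FB]
4. C_y = 20  [F, B, C are collinear ∩ EC ⟂ FB]
   → C = (-9, 20)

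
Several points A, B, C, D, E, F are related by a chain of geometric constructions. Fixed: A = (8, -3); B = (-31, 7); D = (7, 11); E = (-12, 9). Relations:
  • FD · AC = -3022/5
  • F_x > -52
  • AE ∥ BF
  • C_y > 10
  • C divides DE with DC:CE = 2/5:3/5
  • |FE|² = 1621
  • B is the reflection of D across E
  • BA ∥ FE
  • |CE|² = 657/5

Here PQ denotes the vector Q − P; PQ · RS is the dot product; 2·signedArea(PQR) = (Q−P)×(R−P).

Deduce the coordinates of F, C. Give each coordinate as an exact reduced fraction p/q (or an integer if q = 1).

C = (-3/5, 51/5)
F = (-51, 19)

1. F_x = -51  [BA ∥ FE ∩ AE ∥ BF]
2. F_y = 19  [BA ∥ FE ∩ AE ∥ BF]
   → F = (-51, 19)
3. C_x = -3/5  [C divides DE with DC:CE = 2/5:3/5]
4. C_y = 51/5  [C divides DE with DC:CE = 2/5:3/5]
   → C = (-3/5, 51/5)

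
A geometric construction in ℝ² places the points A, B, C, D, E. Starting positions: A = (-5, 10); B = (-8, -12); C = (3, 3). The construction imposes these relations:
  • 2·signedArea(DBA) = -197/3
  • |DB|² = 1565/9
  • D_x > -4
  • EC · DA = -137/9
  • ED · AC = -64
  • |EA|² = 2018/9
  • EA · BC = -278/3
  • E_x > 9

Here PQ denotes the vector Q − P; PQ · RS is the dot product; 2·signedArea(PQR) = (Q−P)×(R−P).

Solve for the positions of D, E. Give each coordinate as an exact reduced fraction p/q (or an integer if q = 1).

1. D_x = -10/3  [line -22·x + 3·y + -223/3 = 0 ∩ |DB|² = 1565/9]
2. D_y = 1/3  [line -22·x + 3·y + -223/3 = 0 ∩ |DB|² = 1565/9]
   → D = (-10/3, 1/3)
3. E_x = 28/3  [EC · DA = -137/9 ∩ ED · AC = -64]
4. E_y = 17/3  [EC · DA = -137/9 ∩ ED · AC = -64]
   → E = (28/3, 17/3)

D = (-10/3, 1/3)
E = (28/3, 17/3)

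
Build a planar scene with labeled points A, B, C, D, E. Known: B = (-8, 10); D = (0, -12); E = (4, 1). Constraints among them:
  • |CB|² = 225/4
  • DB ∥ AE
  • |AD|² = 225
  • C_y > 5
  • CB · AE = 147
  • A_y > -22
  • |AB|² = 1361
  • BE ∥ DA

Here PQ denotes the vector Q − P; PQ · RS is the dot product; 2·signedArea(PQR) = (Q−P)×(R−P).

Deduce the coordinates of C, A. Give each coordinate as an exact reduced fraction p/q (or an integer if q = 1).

A = (12, -21)
C = (-2, 11/2)

1. A_x = 12  [DB ∥ AE ∩ BE ∥ DA]
2. A_y = -21  [DB ∥ AE ∩ BE ∥ DA]
   → A = (12, -21)
3. C_x = -2  [line 8·x + -22·y + 137 = 0 ∩ |CB|² = 225/4]
4. C_y = 11/2  [line 8·x + -22·y + 137 = 0 ∩ |CB|² = 225/4]
   → C = (-2, 11/2)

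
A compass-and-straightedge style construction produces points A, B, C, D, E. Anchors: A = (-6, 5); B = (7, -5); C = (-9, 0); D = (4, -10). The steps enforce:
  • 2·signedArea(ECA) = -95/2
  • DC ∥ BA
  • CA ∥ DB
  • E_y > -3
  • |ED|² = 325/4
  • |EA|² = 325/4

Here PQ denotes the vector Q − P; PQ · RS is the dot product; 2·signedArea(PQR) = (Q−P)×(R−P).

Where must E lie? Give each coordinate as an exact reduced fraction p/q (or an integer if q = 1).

1. E_x = -1  [line -5·x + 3·y + 5/2 = 0 ∩ |ED|² = 325/4]
2. E_y = -5/2  [line -5·x + 3·y + 5/2 = 0 ∩ |ED|² = 325/4]
   → E = (-1, -5/2)

E = (-1, -5/2)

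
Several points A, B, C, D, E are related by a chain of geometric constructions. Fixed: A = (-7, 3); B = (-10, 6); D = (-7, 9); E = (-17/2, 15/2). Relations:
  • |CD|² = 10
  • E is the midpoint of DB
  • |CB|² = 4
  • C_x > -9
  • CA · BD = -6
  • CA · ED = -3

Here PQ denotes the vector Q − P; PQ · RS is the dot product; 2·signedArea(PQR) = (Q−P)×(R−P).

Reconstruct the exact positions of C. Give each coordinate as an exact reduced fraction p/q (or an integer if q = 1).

C = (-8, 6)

1. C_x = -8  [line -3/2·x + -3/2·y + -3 = 0 ∩ |CB|² = 4]
2. C_y = 6  [line -3/2·x + -3/2·y + -3 = 0 ∩ |CB|² = 4]
   → C = (-8, 6)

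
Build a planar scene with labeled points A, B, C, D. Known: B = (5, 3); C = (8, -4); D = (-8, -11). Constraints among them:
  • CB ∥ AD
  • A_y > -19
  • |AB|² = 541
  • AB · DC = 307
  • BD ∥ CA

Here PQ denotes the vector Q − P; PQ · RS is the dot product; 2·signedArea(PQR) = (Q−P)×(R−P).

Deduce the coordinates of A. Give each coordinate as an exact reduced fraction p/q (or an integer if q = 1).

1. A_x = -5  [CB ∥ AD ∩ BD ∥ CA]
2. A_y = -18  [CB ∥ AD ∩ BD ∥ CA]
   → A = (-5, -18)

A = (-5, -18)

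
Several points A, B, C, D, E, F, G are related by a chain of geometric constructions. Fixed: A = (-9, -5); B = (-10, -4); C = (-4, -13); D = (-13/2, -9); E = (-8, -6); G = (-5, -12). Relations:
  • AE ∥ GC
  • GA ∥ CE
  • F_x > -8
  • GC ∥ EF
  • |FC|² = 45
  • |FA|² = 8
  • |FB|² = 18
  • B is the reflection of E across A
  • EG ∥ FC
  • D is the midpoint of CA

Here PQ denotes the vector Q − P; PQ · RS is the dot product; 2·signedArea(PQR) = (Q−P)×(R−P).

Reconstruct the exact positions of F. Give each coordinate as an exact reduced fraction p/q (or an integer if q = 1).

F = (-7, -7)

1. F_x = -7  [EG ∥ FC ∩ GC ∥ EF]
2. F_y = -7  [EG ∥ FC ∩ GC ∥ EF]
   → F = (-7, -7)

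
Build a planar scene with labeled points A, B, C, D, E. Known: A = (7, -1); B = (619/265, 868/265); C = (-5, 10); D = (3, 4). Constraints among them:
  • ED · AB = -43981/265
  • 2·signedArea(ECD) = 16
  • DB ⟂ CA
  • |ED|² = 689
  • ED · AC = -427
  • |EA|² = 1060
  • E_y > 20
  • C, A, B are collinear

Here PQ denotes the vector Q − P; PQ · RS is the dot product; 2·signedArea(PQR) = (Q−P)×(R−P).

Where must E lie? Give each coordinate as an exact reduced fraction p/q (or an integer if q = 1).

1. E_x = -17  [ED · AB = -43981/265 ∩ 2·signedArea(ECD) = 16]
2. E_y = 21  [ED · AB = -43981/265 ∩ 2·signedArea(ECD) = 16]
   → E = (-17, 21)

E = (-17, 21)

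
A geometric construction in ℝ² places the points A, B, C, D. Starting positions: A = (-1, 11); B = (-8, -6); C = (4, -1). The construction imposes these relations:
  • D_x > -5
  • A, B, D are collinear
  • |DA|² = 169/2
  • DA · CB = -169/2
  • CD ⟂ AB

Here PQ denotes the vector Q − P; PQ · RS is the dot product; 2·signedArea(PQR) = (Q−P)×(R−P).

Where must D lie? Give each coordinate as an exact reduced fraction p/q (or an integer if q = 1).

1. D_x = -9/2  [A, B, D are collinear ∩ CD ⟂ AB]
2. D_y = 5/2  [A, B, D are collinear ∩ CD ⟂ AB]
   → D = (-9/2, 5/2)

D = (-9/2, 5/2)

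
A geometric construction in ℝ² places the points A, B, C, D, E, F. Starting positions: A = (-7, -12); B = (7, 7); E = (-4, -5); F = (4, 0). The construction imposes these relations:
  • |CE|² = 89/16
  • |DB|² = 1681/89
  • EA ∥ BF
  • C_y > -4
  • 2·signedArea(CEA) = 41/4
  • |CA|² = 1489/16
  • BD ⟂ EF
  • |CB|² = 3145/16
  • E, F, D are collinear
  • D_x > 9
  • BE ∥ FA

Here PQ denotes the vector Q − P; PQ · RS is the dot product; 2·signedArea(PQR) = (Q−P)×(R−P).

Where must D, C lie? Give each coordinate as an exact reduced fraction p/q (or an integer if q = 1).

1. D_x = 828/89  [E, F, D are collinear ∩ BD ⟂ EF]
2. D_y = 295/89  [E, F, D are collinear ∩ BD ⟂ EF]
   → D = (828/89, 295/89)
3. C_x = -2  [line 7·x + -3·y + 11/4 = 0 ∩ |CE|² = 89/16]
4. C_y = -15/4  [line 7·x + -3·y + 11/4 = 0 ∩ |CE|² = 89/16]
   → C = (-2, -15/4)

C = (-2, -15/4)
D = (828/89, 295/89)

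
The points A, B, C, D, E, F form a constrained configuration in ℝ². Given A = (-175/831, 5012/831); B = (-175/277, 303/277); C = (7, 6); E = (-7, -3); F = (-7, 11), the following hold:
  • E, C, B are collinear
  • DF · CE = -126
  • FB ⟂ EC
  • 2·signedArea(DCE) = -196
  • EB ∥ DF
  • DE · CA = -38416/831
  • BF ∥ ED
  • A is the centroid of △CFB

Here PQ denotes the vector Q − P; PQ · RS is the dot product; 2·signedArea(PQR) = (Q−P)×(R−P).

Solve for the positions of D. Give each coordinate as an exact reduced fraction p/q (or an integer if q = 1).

1. D_x = -3703/277  [EB ∥ DF ∩ BF ∥ ED]
2. D_y = 1913/277  [EB ∥ DF ∩ BF ∥ ED]
   → D = (-3703/277, 1913/277)

D = (-3703/277, 1913/277)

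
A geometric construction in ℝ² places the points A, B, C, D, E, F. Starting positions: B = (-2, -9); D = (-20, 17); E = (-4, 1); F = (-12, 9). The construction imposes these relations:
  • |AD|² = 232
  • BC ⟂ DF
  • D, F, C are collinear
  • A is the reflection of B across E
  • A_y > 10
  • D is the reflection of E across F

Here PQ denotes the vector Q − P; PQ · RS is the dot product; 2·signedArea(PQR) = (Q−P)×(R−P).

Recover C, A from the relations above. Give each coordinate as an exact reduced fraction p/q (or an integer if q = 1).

1. C_x = 2  [D, F, C are collinear ∩ BC ⟂ DF]
2. C_y = -5  [D, F, C are collinear ∩ BC ⟂ DF]
   → C = (2, -5)
3. A_x = -6  [A is the reflection of B across E]
4. A_y = 11  [A is the reflection of B across E]
   → A = (-6, 11)

A = (-6, 11)
C = (2, -5)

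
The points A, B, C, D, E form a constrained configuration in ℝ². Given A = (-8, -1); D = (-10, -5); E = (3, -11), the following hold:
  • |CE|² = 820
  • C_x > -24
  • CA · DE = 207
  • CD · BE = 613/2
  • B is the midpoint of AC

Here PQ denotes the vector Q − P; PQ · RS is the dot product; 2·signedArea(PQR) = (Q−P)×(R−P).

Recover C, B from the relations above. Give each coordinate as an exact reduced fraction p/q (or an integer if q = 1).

1. C_x = -23  [line -13·x + 6·y + -305 = 0 ∩ |CE|² = 820]
2. C_y = 1  [line -13·x + 6·y + -305 = 0 ∩ |CE|² = 820]
   → C = (-23, 1)
3. B_x = -31/2  [B is the midpoint of AC]
4. B_y = 0  [B is the midpoint of AC]
   → B = (-31/2, 0)

B = (-31/2, 0)
C = (-23, 1)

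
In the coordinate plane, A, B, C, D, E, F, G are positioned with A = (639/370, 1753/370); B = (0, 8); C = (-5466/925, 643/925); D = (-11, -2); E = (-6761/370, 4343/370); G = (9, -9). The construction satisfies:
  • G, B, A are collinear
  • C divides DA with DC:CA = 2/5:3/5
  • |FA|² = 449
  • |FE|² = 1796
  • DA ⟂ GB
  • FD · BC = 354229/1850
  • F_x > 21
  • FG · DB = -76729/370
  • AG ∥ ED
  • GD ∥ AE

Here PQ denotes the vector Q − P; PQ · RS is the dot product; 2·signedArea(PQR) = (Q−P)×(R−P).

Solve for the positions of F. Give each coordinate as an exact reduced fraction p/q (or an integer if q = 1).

F = (8039/370, -837/370)

1. F_x = 8039/370  [FG · DB = -76729/370 ∩ FD · BC = 354229/1850]
2. F_y = -837/370  [FG · DB = -76729/370 ∩ FD · BC = 354229/1850]
   → F = (8039/370, -837/370)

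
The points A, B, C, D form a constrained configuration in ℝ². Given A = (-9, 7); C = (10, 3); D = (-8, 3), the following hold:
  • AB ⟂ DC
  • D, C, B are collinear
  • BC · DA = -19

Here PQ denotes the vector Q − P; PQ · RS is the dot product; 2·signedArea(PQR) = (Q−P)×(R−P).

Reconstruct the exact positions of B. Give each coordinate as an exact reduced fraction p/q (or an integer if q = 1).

B = (-9, 3)

1. B_x = -9  [D, C, B are collinear ∩ AB ⟂ DC]
2. B_y = 3  [D, C, B are collinear ∩ AB ⟂ DC]
   → B = (-9, 3)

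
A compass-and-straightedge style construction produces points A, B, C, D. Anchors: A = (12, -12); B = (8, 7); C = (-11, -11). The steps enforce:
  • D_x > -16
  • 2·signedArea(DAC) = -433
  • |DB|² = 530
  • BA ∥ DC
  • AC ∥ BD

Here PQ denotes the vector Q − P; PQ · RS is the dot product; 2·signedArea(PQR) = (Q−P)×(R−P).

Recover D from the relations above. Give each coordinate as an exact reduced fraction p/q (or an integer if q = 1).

1. D_x = -15  [BA ∥ DC ∩ AC ∥ BD]
2. D_y = 8  [BA ∥ DC ∩ AC ∥ BD]
   → D = (-15, 8)

D = (-15, 8)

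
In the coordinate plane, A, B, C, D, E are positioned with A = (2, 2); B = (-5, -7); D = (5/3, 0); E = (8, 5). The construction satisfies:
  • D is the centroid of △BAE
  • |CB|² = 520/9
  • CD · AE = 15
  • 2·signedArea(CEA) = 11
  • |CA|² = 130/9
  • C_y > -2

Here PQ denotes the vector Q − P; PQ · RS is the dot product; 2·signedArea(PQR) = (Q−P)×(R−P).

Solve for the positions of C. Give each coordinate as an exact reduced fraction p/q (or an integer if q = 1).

C = (-1/3, -1)

1. C_x = -1/3  [CD · AE = 15 ∩ 2·signedArea(CEA) = 11]
2. C_y = -1  [CD · AE = 15 ∩ 2·signedArea(CEA) = 11]
   → C = (-1/3, -1)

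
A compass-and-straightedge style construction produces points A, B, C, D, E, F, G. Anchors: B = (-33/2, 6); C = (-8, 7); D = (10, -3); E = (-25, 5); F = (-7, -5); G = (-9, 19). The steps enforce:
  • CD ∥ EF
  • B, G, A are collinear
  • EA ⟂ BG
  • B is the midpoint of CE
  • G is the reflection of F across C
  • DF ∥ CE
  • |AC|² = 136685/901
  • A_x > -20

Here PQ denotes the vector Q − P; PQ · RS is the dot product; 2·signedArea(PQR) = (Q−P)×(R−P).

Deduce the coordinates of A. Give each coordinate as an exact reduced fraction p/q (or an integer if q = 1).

A = (-17169/901, 1415/901)

1. A_x = -17169/901  [B, G, A are collinear ∩ EA ⟂ BG]
2. A_y = 1415/901  [B, G, A are collinear ∩ EA ⟂ BG]
   → A = (-17169/901, 1415/901)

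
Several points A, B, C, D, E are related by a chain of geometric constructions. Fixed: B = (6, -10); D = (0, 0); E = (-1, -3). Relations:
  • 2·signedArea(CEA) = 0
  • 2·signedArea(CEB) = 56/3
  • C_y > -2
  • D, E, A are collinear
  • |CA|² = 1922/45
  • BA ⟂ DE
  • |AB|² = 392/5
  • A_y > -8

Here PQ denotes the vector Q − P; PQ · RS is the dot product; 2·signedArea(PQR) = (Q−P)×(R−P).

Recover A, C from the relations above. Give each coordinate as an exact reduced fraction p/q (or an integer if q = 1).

A = (-12/5, -36/5)
C = (-1/3, -1)

1. A_x = -12/5  [D, E, A are collinear ∩ BA ⟂ DE]
2. A_y = -36/5  [D, E, A are collinear ∩ BA ⟂ DE]
   → A = (-12/5, -36/5)
3. C_x = -1/3  [2·signedArea(CEA) = 0 ∩ 2·signedArea(CEB) = 56/3]
4. C_y = -1  [2·signedArea(CEA) = 0 ∩ 2·signedArea(CEB) = 56/3]
   → C = (-1/3, -1)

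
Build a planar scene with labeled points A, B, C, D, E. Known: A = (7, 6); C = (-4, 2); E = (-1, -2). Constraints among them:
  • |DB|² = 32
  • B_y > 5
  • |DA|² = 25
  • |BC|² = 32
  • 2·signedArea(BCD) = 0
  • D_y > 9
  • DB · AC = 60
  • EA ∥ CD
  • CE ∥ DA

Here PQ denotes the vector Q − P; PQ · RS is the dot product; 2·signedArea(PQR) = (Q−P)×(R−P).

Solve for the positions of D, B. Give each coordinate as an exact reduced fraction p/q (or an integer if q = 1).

1. D_x = 4  [CE ∥ DA ∩ EA ∥ CD]
2. D_y = 10  [CE ∥ DA ∩ EA ∥ CD]
   → D = (4, 10)
3. B_x = 0  [2·signedArea(BCD) = 0 ∩ DB · AC = 60]
4. B_y = 6  [2·signedArea(BCD) = 0 ∩ DB · AC = 60]
   → B = (0, 6)

B = (0, 6)
D = (4, 10)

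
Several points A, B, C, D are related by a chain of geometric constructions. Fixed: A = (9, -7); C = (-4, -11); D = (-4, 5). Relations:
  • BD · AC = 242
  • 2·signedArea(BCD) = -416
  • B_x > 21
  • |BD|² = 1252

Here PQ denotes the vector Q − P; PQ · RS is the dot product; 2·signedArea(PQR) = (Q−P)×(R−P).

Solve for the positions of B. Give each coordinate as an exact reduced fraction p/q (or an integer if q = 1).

B = (22, -19)

1. B_x = 22  [BD · AC = 242 ∩ 2·signedArea(BCD) = -416]
2. B_y = -19  [BD · AC = 242 ∩ 2·signedArea(BCD) = -416]
   → B = (22, -19)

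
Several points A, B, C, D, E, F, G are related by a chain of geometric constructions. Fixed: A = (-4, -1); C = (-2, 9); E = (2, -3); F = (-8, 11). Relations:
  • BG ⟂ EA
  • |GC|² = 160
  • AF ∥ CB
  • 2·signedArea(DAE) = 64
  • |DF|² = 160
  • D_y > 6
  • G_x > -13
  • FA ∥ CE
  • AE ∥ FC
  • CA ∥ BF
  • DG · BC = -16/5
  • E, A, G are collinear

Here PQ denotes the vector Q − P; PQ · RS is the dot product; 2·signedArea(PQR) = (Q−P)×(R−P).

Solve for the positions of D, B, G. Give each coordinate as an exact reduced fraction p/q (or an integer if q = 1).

1. B_x = -6  [CA ∥ BF ∩ AF ∥ CB]
2. B_y = 21  [CA ∥ BF ∩ AF ∥ CB]
   → B = (-6, 21)
3. G_x = -62/5  [E, A, G are collinear ∩ BG ⟂ EA]
4. G_y = 9/5  [E, A, G are collinear ∩ BG ⟂ EA]
   → G = (-62/5, 9/5)
5. D_x = 4  [DG · BC = -16/5 ∩ 2·signedArea(DAE) = 64]
6. D_y = 7  [DG · BC = -16/5 ∩ 2·signedArea(DAE) = 64]
   → D = (4, 7)

B = (-6, 21)
D = (4, 7)
G = (-62/5, 9/5)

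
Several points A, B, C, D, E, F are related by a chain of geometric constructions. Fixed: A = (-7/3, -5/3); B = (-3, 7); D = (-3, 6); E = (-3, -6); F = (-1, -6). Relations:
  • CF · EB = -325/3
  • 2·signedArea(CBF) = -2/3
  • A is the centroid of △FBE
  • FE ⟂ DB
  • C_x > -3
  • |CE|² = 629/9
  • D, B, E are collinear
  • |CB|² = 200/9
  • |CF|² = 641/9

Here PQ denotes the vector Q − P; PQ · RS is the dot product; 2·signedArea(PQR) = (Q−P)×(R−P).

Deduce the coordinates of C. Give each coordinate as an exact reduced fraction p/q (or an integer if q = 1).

1. C_x = -7/3  [CF · EB = -325/3 ∩ 2·signedArea(CBF) = -2/3]
2. C_y = 7/3  [CF · EB = -325/3 ∩ 2·signedArea(CBF) = -2/3]
   → C = (-7/3, 7/3)

C = (-7/3, 7/3)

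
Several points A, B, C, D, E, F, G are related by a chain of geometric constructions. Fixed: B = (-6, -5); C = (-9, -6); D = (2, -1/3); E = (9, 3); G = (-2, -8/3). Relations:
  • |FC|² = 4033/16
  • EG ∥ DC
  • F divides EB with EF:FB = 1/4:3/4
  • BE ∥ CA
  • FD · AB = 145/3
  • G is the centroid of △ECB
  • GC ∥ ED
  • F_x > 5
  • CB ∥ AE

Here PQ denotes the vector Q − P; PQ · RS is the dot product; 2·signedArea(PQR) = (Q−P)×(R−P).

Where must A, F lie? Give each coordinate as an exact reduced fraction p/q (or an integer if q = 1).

1. A_x = 6  [CB ∥ AE ∩ BE ∥ CA]
2. A_y = 2  [CB ∥ AE ∩ BE ∥ CA]
   → A = (6, 2)
3. F_x = 21/4  [F divides EB with EF:FB = 1/4:3/4]
4. F_y = 1  [F divides EB with EF:FB = 1/4:3/4]
   → F = (21/4, 1)

A = (6, 2)
F = (21/4, 1)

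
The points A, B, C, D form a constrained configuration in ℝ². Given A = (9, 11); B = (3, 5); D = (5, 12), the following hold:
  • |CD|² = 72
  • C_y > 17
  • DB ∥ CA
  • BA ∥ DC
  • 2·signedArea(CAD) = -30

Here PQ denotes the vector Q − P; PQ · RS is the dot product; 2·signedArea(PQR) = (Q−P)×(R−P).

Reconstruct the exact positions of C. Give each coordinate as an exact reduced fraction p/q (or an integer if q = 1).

1. C_x = 11  [DB ∥ CA ∩ BA ∥ DC]
2. C_y = 18  [DB ∥ CA ∩ BA ∥ DC]
   → C = (11, 18)

C = (11, 18)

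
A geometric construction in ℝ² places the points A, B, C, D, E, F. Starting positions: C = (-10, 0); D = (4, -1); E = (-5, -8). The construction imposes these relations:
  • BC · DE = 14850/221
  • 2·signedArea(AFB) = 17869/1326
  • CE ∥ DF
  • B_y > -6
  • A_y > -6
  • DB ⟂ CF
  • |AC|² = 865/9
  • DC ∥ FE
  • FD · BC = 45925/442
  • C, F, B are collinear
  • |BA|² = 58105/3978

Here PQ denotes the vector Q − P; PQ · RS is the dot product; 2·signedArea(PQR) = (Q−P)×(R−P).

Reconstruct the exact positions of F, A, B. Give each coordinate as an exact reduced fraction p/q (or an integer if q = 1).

A = (-2, -17/3)
B = (805/442, -2475/442)
F = (9, -9)

1. F_x = 9  [DC ∥ FE ∩ CE ∥ DF]
2. F_y = -9  [DC ∥ FE ∩ CE ∥ DF]
   → F = (9, -9)
3. B_x = 805/442  [C, F, B are collinear ∩ DB ⟂ CF]
4. B_y = -2475/442  [C, F, B are collinear ∩ DB ⟂ CF]
   → B = (805/442, -2475/442)
5. A_x = -2  [line -1503/442·x + -3173/442·y + -4843/102 = 0 ∩ |BA|² = 58105/3978]
6. A_y = -17/3  [line -1503/442·x + -3173/442·y + -4843/102 = 0 ∩ |BA|² = 58105/3978]
   → A = (-2, -17/3)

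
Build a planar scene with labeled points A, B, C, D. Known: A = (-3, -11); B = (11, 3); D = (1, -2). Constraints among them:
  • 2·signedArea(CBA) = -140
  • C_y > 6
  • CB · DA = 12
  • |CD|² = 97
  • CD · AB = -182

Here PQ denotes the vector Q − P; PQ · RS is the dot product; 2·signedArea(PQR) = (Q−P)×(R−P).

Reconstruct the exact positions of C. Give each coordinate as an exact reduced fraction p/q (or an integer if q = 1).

1. C_x = 5  [CD · AB = -182 ∩ 2·signedArea(CBA) = -140]
2. C_y = 7  [CD · AB = -182 ∩ 2·signedArea(CBA) = -140]
   → C = (5, 7)

C = (5, 7)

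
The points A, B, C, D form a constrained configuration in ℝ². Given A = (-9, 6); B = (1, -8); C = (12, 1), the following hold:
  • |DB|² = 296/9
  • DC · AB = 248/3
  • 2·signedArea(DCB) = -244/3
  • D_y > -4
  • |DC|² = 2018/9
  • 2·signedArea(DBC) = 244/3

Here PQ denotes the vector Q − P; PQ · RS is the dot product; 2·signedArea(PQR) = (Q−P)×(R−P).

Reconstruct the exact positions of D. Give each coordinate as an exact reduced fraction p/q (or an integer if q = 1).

D = (-7/3, -10/3)

1. D_x = -7/3  [2·signedArea(DBC) = 244/3 ∩ DC · AB = 248/3]
2. D_y = -10/3  [2·signedArea(DBC) = 244/3 ∩ DC · AB = 248/3]
   → D = (-7/3, -10/3)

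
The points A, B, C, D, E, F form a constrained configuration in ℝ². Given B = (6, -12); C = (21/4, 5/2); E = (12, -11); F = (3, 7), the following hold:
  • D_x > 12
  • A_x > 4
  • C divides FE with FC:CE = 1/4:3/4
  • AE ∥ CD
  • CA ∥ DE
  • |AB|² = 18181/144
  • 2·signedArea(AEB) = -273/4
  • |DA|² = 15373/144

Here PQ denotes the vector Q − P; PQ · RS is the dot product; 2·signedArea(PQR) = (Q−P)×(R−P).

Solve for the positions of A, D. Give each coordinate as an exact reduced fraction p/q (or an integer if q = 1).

A = (19/4, -5/6)
D = (25/2, -23/3)

1. A_x = 19/4  [line 1·x + -6·y + -39/4 = 0 ∩ |AB|² = 18181/144]
2. A_y = -5/6  [line 1·x + -6·y + -39/4 = 0 ∩ |AB|² = 18181/144]
   → A = (19/4, -5/6)
3. D_x = 25/2  [CA ∥ DE ∩ AE ∥ CD]
4. D_y = -23/3  [CA ∥ DE ∩ AE ∥ CD]
   → D = (25/2, -23/3)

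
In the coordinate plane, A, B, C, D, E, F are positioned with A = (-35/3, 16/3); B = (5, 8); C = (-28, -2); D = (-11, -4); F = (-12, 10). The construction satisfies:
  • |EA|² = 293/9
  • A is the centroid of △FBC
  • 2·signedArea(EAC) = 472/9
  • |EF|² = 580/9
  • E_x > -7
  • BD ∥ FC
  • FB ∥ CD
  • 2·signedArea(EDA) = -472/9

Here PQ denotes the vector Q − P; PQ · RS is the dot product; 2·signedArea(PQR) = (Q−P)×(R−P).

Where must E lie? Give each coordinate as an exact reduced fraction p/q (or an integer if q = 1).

1. E_x = -6  [2·signedArea(EAC) = 472/9 ∩ 2·signedArea(EDA) = -472/9]
2. E_y = 14/3  [2·signedArea(EAC) = 472/9 ∩ 2·signedArea(EDA) = -472/9]
   → E = (-6, 14/3)

E = (-6, 14/3)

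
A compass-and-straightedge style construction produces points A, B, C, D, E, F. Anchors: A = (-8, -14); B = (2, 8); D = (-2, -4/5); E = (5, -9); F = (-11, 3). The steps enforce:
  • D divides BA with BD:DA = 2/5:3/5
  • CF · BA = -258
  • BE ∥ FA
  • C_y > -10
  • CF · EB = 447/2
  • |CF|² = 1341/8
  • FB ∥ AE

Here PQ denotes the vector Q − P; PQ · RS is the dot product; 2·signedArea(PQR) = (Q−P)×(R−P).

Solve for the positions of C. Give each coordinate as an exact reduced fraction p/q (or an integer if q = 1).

C = (-35/4, -39/4)

1. C_x = -35/4  [CF · BA = -258 ∩ CF · EB = 447/2]
2. C_y = -39/4  [CF · BA = -258 ∩ CF · EB = 447/2]
   → C = (-35/4, -39/4)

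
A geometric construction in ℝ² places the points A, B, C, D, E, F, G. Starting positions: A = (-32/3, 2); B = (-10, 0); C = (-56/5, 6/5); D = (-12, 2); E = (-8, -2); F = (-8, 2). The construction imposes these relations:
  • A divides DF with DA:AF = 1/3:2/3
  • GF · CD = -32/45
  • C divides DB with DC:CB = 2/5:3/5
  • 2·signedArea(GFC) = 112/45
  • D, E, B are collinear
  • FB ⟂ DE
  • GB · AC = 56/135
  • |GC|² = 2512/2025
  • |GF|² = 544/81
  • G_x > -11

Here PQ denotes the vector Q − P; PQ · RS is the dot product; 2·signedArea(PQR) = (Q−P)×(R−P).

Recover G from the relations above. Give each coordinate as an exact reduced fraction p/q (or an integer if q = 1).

1. G_x = -92/9  [GF · CD = -32/45 ∩ GB · AC = 56/135]
2. G_y = 2/3  [GF · CD = -32/45 ∩ GB · AC = 56/135]
   → G = (-92/9, 2/3)

G = (-92/9, 2/3)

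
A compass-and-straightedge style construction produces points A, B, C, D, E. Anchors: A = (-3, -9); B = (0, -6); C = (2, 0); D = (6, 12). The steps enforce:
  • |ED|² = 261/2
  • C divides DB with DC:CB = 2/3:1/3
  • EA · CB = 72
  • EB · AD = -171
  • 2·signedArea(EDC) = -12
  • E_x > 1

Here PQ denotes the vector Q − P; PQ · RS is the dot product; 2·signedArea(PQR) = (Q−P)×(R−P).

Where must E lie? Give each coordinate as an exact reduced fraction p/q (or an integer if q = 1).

1. E_x = 3/2  [EB · AD = -171 ∩ 2·signedArea(EDC) = -12]
2. E_y = 3/2  [EB · AD = -171 ∩ 2·signedArea(EDC) = -12]
   → E = (3/2, 3/2)

E = (3/2, 3/2)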